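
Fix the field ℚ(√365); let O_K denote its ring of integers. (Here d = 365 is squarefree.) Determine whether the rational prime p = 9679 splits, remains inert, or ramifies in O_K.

remains prime (inert)

d = 365 ≡ 1 (mod 4), so O_K = ℤ[(1+√365)/2] and disc(K) = d = 365.
Since gcd(9679, 365) = 1 the prime 9679 does not ramify.
(365/9679) = 365^4839 mod 9679 = 9678, giving Legendre symbol -1.
Legendre symbol -1 ⇒ 9679 is inert.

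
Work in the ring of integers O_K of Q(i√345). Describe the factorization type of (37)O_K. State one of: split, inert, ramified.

splits completely

d = -345 ≡ 3 (mod 4), so O_K = ℤ[√-345] and disc(K) = 4d = -1380.
Since gcd(37, -1380) = 1 the prime 37 does not ramify.
(-345/37) = 25^18 mod 37 = 1, giving Legendre symbol 1.
Legendre symbol 1 ⇒ 37 is split.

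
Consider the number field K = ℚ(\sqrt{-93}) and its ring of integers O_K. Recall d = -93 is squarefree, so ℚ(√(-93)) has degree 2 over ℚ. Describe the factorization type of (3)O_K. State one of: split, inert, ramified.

d = -93 ≡ 3 (mod 4), so O_K = ℤ[√-93] and disc(K) = 4d = -372.
Ramification test: 3 | -372. The prime 3 ramifies in K.

ramified — (3) = 𝔭²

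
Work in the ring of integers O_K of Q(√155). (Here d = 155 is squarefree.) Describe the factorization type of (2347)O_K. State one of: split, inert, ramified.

155 mod 4 = 3, hence disc K = 4·155 = 620 and O_K = ℤ[√155].
2347 ∤ 620, so 2347 is unramified.
Legendre symbol by Euler's criterion: (155/2347) ≡ 155^1173 ≡ 2346 (mod 2347), i.e. (155/2347) = -1.
Legendre symbol -1 ⇒ 2347 is inert.

remains prime (inert)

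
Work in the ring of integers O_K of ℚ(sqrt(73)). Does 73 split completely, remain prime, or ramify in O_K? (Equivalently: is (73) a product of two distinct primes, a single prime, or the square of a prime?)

73 mod 4 = 1, hence disc K = 73 and O_K = ℤ[(1+√73)/2].
73 divides disc(K) = 73, so 73 ramifies.

ramified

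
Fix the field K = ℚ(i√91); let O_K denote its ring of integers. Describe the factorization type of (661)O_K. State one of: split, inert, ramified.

-91 mod 4 = 1, hence disc K = -91 and O_K = ℤ[(1+√-91)/2].
Since gcd(661, -91) = 1 the prime 661 does not ramify.
Legendre symbol by Euler's criterion: (-91/661) ≡ (-91)^330 ≡ 1 (mod 661), i.e. (-91/661) = 1.
d is a quadratic residue mod p, hence 661 splits in O_K.

split — (661) = 𝔭₁𝔭₂ with 𝔭₁ ≠ 𝔭₂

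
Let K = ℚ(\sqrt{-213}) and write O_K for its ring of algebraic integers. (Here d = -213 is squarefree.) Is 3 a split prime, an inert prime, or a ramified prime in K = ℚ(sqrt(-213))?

Since -213 ≢ 1 mod 4, the ring of integers is ℤ[√-213] with discriminant 4·(-213) = -852.
3 divides disc(K) = -852, so 3 ramifies.

3 is ramified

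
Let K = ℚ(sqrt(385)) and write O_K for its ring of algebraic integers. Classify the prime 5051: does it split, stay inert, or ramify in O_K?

Since 385 ≡ 1 mod 4, the ring of integers is ℤ[(1+√385)/2] with discriminant 385.
5051 ∤ 385, so 5051 is unramified.
Legendre symbol by Euler's criterion: (385/5051) ≡ 385^2525 ≡ 5050 (mod 5051), i.e. (385/5051) = -1.
d is a non-residue mod p, hence 5051 remains inert in O_K.

remains prime (inert)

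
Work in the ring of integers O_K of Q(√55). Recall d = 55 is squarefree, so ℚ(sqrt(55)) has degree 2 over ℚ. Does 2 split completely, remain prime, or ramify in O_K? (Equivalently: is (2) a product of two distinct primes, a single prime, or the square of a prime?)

2 is ramified

55 mod 4 = 3, hence disc K = 4·55 = 220 and O_K = ℤ[√55].
2 divides disc(K) = 220, so 2 ramifies.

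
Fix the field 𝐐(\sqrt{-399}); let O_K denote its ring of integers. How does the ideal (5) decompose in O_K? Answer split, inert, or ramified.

5 splits in O_K

-399 mod 4 = 1, hence disc K = -399 and O_K = ℤ[(1+√-399)/2].
5 ∤ -399, so 5 is unramified.
Compute (-399/5) via Euler: 1^((5-1)/2) mod 5 = 1, so (-399/5) = 1.
d is a quadratic residue mod p, hence 5 splits in O_K.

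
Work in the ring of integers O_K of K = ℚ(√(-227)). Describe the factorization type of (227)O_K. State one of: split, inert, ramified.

d = -227 ≡ 1 (mod 4), so O_K = ℤ[(1+√-227)/2] and disc(K) = d = -227.
Ramification test: 227 | -227. The prime 227 ramifies in K.

ramified — (227) = 𝔭²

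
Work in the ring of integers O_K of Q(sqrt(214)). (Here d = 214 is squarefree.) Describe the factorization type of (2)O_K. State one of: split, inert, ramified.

d = 214 ≡ 2 (mod 4), so O_K = ℤ[√214] and disc(K) = 4d = 856.
disc(K) = 856 = 2·428, so p = 2 is ramified.

2 is ramified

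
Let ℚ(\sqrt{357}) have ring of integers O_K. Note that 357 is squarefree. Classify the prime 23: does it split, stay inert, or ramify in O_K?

Since 357 ≡ 1 mod 4, the ring of integers is ℤ[(1+√357)/2] with discriminant 357.
Since gcd(23, 357) = 1 the prime 23 does not ramify.
Euler's criterion: 357^11 mod 23 = 1. Thus (357|23) = 1.
Legendre symbol 1 ⇒ 23 is split.

23 splits in O_K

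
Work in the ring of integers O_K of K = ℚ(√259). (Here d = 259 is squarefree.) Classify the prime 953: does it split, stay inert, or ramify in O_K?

953 splits in O_K

Since 259 ≢ 1 mod 4, the ring of integers is ℤ[√259] with discriminant 4·259 = 1036.
disc(K) = 1036 is not divisible by 953; 953 is unramified.
Euler's criterion: 259^476 mod 953 = 1. Thus (259|953) = 1.
Legendre symbol 1 ⇒ 953 is split.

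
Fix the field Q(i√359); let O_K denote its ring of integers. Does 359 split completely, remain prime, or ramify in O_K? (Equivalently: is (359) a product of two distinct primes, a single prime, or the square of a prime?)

d = -359 ≡ 1 (mod 4), so O_K = ℤ[(1+√-359)/2] and disc(K) = d = -359.
Ramification test: 359 | -359. The prime 359 ramifies in K.

359 is ramified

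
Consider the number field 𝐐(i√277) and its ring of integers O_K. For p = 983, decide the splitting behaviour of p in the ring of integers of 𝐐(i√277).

split — (983) = 𝔭₁𝔭₂ with 𝔭₁ ≠ 𝔭₂

d = -277 ≡ 3 (mod 4), so O_K = ℤ[√-277] and disc(K) = 4d = -1108.
Since gcd(983, -1108) = 1 the prime 983 does not ramify.
Legendre symbol by Euler's criterion: (-277/983) ≡ (-277)^491 ≡ 1 (mod 983), i.e. (-277/983) = 1.
(-277/983) = 1, so 983 splits.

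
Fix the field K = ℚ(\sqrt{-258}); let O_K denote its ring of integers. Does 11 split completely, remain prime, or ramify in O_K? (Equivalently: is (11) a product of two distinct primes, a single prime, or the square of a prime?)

inert — (11) stays prime in O_K

d = -258 ≡ 2 (mod 4), so O_K = ℤ[√-258] and disc(K) = 4d = -1032.
11 ∤ -1032, so 11 is unramified.
Legendre symbol by Euler's criterion: (-258/11) ≡ (-258)^5 ≡ 10 (mod 11), i.e. (-258/11) = -1.
Legendre symbol -1 ⇒ 11 is inert.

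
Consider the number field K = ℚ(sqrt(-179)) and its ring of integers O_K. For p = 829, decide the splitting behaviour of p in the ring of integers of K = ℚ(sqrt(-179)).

inert

d = -179 ≡ 1 (mod 4), so O_K = ℤ[(1+√-179)/2] and disc(K) = d = -179.
Since gcd(829, -179) = 1 the prime 829 does not ramify.
Compute (-179/829) via Euler: 650^((829-1)/2) mod 829 = 828, so (-179/829) = -1.
Legendre symbol -1 ⇒ 829 is inert.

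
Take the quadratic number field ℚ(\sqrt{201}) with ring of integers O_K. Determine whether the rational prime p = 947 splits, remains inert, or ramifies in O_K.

inert

201 mod 4 = 1, hence disc K = 201 and O_K = ℤ[(1+√201)/2].
disc(K) = 201 is not divisible by 947; 947 is unramified.
Euler's criterion: 201^473 mod 947 = 946. Thus (201|947) = -1.
d is a non-residue mod p, hence 947 remains inert in O_K.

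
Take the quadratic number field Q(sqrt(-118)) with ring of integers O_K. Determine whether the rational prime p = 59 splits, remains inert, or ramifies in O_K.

ramified

-118 mod 4 = 2, hence disc K = 4·(-118) = -472 and O_K = ℤ[√-118].
Ramification test: 59 | -472. The prime 59 ramifies in K.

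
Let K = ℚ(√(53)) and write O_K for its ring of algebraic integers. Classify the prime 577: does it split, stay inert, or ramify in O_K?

d = 53 ≡ 1 (mod 4), so O_K = ℤ[(1+√53)/2] and disc(K) = d = 53.
Since gcd(577, 53) = 1 the prime 577 does not ramify.
(53/577) = 53^288 mod 577 = 1, giving Legendre symbol 1.
d is a quadratic residue mod p, hence 577 splits in O_K.

splits completely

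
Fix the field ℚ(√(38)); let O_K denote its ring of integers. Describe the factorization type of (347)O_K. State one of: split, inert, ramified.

347 splits in O_K

d = 38 ≡ 2 (mod 4), so O_K = ℤ[√38] and disc(K) = 4d = 152.
disc(K) = 152 is not divisible by 347; 347 is unramified.
Euler's criterion: 38^173 mod 347 = 1. Thus (38|347) = 1.
d is a quadratic residue mod p, hence 347 splits in O_K.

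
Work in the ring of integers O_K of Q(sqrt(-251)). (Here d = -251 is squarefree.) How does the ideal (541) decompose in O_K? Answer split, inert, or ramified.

d = -251 ≡ 1 (mod 4), so O_K = ℤ[(1+√-251)/2] and disc(K) = d = -251.
Since gcd(541, -251) = 1 the prime 541 does not ramify.
Compute (-251/541) via Euler: 290^((541-1)/2) mod 541 = 1, so (-251/541) = 1.
d is a quadratic residue mod p, hence 541 splits in O_K.

split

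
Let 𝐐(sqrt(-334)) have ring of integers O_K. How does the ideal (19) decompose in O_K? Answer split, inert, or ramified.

d = -334 ≡ 2 (mod 4), so O_K = ℤ[√-334] and disc(K) = 4d = -1336.
disc(K) = -1336 is not divisible by 19; 19 is unramified.
Compute (-334/19) via Euler: 8^((19-1)/2) mod 19 = 18, so (-334/19) = -1.
d is a non-residue mod p, hence 19 remains inert in O_K.

inert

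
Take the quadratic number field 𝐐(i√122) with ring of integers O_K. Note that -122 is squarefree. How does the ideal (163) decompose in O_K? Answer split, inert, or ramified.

163 splits in O_K

Since -122 ≢ 1 mod 4, the ring of integers is ℤ[√-122] with discriminant 4·(-122) = -488.
Since gcd(163, -488) = 1 the prime 163 does not ramify.
Compute (-122/163) via Euler: 41^((163-1)/2) mod 163 = 1, so (-122/163) = 1.
Legendre symbol 1 ⇒ 163 is split.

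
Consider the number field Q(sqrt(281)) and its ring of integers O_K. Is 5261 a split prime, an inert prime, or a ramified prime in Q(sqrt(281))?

split — (5261) = 𝔭₁𝔭₂ with 𝔭₁ ≠ 𝔭₂

Since 281 ≡ 1 mod 4, the ring of integers is ℤ[(1+√281)/2] with discriminant 281.
5261 ∤ 281, so 5261 is unramified.
(281/5261) = 281^2630 mod 5261 = 1, giving Legendre symbol 1.
d is a quadratic residue mod p, hence 5261 splits in O_K.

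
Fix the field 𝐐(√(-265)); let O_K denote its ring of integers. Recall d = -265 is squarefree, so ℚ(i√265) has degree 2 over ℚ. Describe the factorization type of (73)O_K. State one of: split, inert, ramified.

-265 mod 4 = 3, hence disc K = 4·(-265) = -1060 and O_K = ℤ[√-265].
73 ∤ -1060, so 73 is unramified.
Compute (-265/73) via Euler: 27^((73-1)/2) mod 73 = 1, so (-265/73) = 1.
(-265/73) = 1, so 73 splits.

split — (73) = 𝔭₁𝔭₂ with 𝔭₁ ≠ 𝔭₂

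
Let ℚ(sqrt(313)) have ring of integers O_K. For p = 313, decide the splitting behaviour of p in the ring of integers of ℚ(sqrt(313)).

d = 313 ≡ 1 (mod 4), so O_K = ℤ[(1+√313)/2] and disc(K) = d = 313.
313 divides disc(K) = 313, so 313 ramifies.

ramified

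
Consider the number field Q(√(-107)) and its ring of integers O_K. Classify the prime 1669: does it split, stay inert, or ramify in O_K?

Since -107 ≡ 1 mod 4, the ring of integers is ℤ[(1+√-107)/2] with discriminant -107.
disc(K) = -107 is not divisible by 1669; 1669 is unramified.
Legendre symbol by Euler's criterion: (-107/1669) ≡ (-107)^834 ≡ 1 (mod 1669), i.e. (-107/1669) = 1.
(-107/1669) = 1, so 1669 splits.

split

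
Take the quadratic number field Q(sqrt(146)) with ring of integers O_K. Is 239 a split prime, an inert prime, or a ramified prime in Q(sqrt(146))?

Since 146 ≢ 1 mod 4, the ring of integers is ℤ[√146] with discriminant 4·146 = 584.
239 ∤ 584, so 239 is unramified.
Compute (146/239) via Euler: 146^((239-1)/2) mod 239 = 238, so (146/239) = -1.
Legendre symbol -1 ⇒ 239 is inert.

inert — (239) stays prime in O_K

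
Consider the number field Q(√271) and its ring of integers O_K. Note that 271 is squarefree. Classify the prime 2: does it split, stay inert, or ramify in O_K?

271 mod 4 = 3, hence disc K = 4·271 = 1084 and O_K = ℤ[√271].
disc(K) = 1084 = 2·542, so p = 2 is ramified.

ramifies in O_K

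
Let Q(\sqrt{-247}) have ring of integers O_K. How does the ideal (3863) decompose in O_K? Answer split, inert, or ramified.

-247 mod 4 = 1, hence disc K = -247 and O_K = ℤ[(1+√-247)/2].
3863 ∤ -247, so 3863 is unramified.
(-247/3863) = 3616^1931 mod 3863 = 3862, giving Legendre symbol -1.
d is a non-residue mod p, hence 3863 remains inert in O_K.

remains prime (inert)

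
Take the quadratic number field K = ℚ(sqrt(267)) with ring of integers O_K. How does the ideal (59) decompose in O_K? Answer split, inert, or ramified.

p is inert

Since 267 ≢ 1 mod 4, the ring of integers is ℤ[√267] with discriminant 4·267 = 1068.
59 ∤ 1068, so 59 is unramified.
(267/59) = 31^29 mod 59 = 58, giving Legendre symbol -1.
Legendre symbol -1 ⇒ 59 is inert.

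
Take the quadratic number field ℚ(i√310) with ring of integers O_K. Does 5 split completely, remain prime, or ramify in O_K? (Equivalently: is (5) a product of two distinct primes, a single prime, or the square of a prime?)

Since -310 ≢ 1 mod 4, the ring of integers is ℤ[√-310] with discriminant 4·(-310) = -1240.
5 divides disc(K) = -1240, so 5 ramifies.

ramifies in O_K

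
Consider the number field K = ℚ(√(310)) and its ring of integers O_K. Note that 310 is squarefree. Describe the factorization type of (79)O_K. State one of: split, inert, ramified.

Since 310 ≢ 1 mod 4, the ring of integers is ℤ[√310] with discriminant 4·310 = 1240.
79 ∤ 1240, so 79 is unramified.
Legendre symbol by Euler's criterion: (310/79) ≡ 310^39 ≡ 1 (mod 79), i.e. (310/79) = 1.
Legendre symbol 1 ⇒ 79 is split.

split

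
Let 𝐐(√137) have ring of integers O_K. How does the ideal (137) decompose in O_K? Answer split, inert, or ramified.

137 mod 4 = 1, hence disc K = 137 and O_K = ℤ[(1+√137)/2].
137 divides disc(K) = 137, so 137 ramifies.

ramifies in O_K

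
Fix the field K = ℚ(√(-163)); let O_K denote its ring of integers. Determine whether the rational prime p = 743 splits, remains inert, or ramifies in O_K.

splits completely

d = -163 ≡ 1 (mod 4), so O_K = ℤ[(1+√-163)/2] and disc(K) = d = -163.
Since gcd(743, -163) = 1 the prime 743 does not ramify.
(-163/743) = 580^371 mod 743 = 1, giving Legendre symbol 1.
(-163/743) = 1, so 743 splits.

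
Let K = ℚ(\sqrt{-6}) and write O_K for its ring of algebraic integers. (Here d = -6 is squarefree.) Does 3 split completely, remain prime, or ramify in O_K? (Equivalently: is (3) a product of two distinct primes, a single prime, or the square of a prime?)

ramifies in O_K

Since -6 ≢ 1 mod 4, the ring of integers is ℤ[√-6] with discriminant 4·(-6) = -24.
3 divides disc(K) = -24, so 3 ramifies.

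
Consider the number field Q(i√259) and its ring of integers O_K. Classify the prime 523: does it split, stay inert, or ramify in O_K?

Since -259 ≡ 1 mod 4, the ring of integers is ℤ[(1+√-259)/2] with discriminant -259.
Since gcd(523, -259) = 1 the prime 523 does not ramify.
Compute (-259/523) via Euler: 264^((523-1)/2) mod 523 = 1, so (-259/523) = 1.
(-259/523) = 1, so 523 splits.

523 splits in O_K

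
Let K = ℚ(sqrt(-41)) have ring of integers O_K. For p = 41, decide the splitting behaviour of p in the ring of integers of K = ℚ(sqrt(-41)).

d = -41 ≡ 3 (mod 4), so O_K = ℤ[√-41] and disc(K) = 4d = -164.
disc(K) = -164 = 41·(-4), so p = 41 is ramified.

ramifies in O_K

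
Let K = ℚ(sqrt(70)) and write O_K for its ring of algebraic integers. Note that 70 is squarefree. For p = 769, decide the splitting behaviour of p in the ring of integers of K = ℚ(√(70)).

769 remains inert

d = 70 ≡ 2 (mod 4), so O_K = ℤ[√70] and disc(K) = 4d = 280.
769 ∤ 280, so 769 is unramified.
Compute (70/769) via Euler: 70^((769-1)/2) mod 769 = 768, so (70/769) = -1.
(70/769) = -1, so 769 is inert.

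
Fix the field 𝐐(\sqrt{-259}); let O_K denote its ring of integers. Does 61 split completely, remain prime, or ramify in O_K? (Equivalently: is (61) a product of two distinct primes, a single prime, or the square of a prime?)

d = -259 ≡ 1 (mod 4), so O_K = ℤ[(1+√-259)/2] and disc(K) = d = -259.
disc(K) = -259 is not divisible by 61; 61 is unramified.
(-259/61) = 46^30 mod 61 = 1, giving Legendre symbol 1.
Legendre symbol 1 ⇒ 61 is split.

61 splits in O_K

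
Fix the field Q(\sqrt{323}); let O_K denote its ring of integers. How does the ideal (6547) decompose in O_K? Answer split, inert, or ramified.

Since 323 ≢ 1 mod 4, the ring of integers is ℤ[√323] with discriminant 4·323 = 1292.
Since gcd(6547, 1292) = 1 the prime 6547 does not ramify.
Euler's criterion: 323^3273 mod 6547 = 6546. Thus (323|6547) = -1.
Legendre symbol -1 ⇒ 6547 is inert.

inert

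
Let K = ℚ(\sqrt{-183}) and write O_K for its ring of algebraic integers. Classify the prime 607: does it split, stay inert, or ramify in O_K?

-183 mod 4 = 1, hence disc K = -183 and O_K = ℤ[(1+√-183)/2].
607 ∤ -183, so 607 is unramified.
(-183/607) = 424^303 mod 607 = 1, giving Legendre symbol 1.
Legendre symbol 1 ⇒ 607 is split.

splits completely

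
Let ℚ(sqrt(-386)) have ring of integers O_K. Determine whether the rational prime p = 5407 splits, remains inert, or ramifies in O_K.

d = -386 ≡ 2 (mod 4), so O_K = ℤ[√-386] and disc(K) = 4d = -1544.
5407 ∤ -1544, so 5407 is unramified.
Compute (-386/5407) via Euler: 5021^((5407-1)/2) mod 5407 = 5406, so (-386/5407) = -1.
d is a non-residue mod p, hence 5407 remains inert in O_K.

inert — (5407) stays prime in O_K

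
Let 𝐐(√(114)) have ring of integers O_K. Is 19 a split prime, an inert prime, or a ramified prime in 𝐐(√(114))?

Since 114 ≢ 1 mod 4, the ring of integers is ℤ[√114] with discriminant 4·114 = 456.
Ramification test: 19 | 456. The prime 19 ramifies in K.

19 is ramified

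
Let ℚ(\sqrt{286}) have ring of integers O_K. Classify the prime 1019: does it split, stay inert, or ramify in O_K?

splits completely

Since 286 ≢ 1 mod 4, the ring of integers is ℤ[√286] with discriminant 4·286 = 1144.
1019 ∤ 1144, so 1019 is unramified.
Legendre symbol by Euler's criterion: (286/1019) ≡ 286^509 ≡ 1 (mod 1019), i.e. (286/1019) = 1.
Legendre symbol 1 ⇒ 1019 is split.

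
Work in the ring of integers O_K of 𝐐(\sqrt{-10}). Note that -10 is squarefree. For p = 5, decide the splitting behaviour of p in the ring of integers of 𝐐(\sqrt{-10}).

5 is ramified

Since -10 ≢ 1 mod 4, the ring of integers is ℤ[√-10] with discriminant 4·(-10) = -40.
disc(K) = -40 = 5·(-8), so p = 5 is ramified.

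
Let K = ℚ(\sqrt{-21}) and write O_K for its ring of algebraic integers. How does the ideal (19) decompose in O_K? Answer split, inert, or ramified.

Since -21 ≢ 1 mod 4, the ring of integers is ℤ[√-21] with discriminant 4·(-21) = -84.
Since gcd(19, -84) = 1 the prime 19 does not ramify.
Legendre symbol by Euler's criterion: (-21/19) ≡ (-21)^9 ≡ 1 (mod 19), i.e. (-21/19) = 1.
(-21/19) = 1, so 19 splits.

p splits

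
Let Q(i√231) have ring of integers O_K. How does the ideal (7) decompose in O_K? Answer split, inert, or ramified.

d = -231 ≡ 1 (mod 4), so O_K = ℤ[(1+√-231)/2] and disc(K) = d = -231.
7 divides disc(K) = -231, so 7 ramifies.

7 is ramified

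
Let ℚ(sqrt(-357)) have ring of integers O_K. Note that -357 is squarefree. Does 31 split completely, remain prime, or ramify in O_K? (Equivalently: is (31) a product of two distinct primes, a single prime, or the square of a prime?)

31 remains inert

d = -357 ≡ 3 (mod 4), so O_K = ℤ[√-357] and disc(K) = 4d = -1428.
disc(K) = -1428 is not divisible by 31; 31 is unramified.
Legendre symbol by Euler's criterion: (-357/31) ≡ (-357)^15 ≡ 30 (mod 31), i.e. (-357/31) = -1.
(-357/31) = -1, so 31 is inert.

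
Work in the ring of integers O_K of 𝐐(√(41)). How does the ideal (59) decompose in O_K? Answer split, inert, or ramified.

p splits

d = 41 ≡ 1 (mod 4), so O_K = ℤ[(1+√41)/2] and disc(K) = d = 41.
Since gcd(59, 41) = 1 the prime 59 does not ramify.
Compute (41/59) via Euler: 41^((59-1)/2) mod 59 = 1, so (41/59) = 1.
(41/59) = 1, so 59 splits.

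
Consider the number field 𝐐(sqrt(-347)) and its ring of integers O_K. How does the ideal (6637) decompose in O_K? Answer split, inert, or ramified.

split

d = -347 ≡ 1 (mod 4), so O_K = ℤ[(1+√-347)/2] and disc(K) = d = -347.
Since gcd(6637, -347) = 1 the prime 6637 does not ramify.
Legendre symbol by Euler's criterion: (-347/6637) ≡ (-347)^3318 ≡ 1 (mod 6637), i.e. (-347/6637) = 1.
d is a quadratic residue mod p, hence 6637 splits in O_K.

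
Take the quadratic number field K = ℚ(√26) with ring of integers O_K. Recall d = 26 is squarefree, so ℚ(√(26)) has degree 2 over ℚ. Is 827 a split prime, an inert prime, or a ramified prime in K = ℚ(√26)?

d = 26 ≡ 2 (mod 4), so O_K = ℤ[√26] and disc(K) = 4d = 104.
disc(K) = 104 is not divisible by 827; 827 is unramified.
Compute (26/827) via Euler: 26^((827-1)/2) mod 827 = 1, so (26/827) = 1.
Legendre symbol 1 ⇒ 827 is split.

p splits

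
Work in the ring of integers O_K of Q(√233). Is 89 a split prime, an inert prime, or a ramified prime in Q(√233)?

233 mod 4 = 1, hence disc K = 233 and O_K = ℤ[(1+√233)/2].
disc(K) = 233 is not divisible by 89; 89 is unramified.
Euler's criterion: 233^44 mod 89 = 1. Thus (233|89) = 1.
Legendre symbol 1 ⇒ 89 is split.

split — (89) = 𝔭₁𝔭₂ with 𝔭₁ ≠ 𝔭₂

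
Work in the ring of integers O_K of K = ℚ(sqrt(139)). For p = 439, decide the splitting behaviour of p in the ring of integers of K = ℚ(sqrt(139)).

139 mod 4 = 3, hence disc K = 4·139 = 556 and O_K = ℤ[√139].
disc(K) = 556 is not divisible by 439; 439 is unramified.
(139/439) = 139^219 mod 439 = 1, giving Legendre symbol 1.
d is a quadratic residue mod p, hence 439 splits in O_K.

439 splits in O_K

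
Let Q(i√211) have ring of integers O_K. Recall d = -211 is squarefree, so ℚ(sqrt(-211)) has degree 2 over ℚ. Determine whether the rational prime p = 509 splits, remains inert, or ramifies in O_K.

-211 mod 4 = 1, hence disc K = -211 and O_K = ℤ[(1+√-211)/2].
disc(K) = -211 is not divisible by 509; 509 is unramified.
Legendre symbol by Euler's criterion: (-211/509) ≡ (-211)^254 ≡ 1 (mod 509), i.e. (-211/509) = 1.
Legendre symbol 1 ⇒ 509 is split.

p splits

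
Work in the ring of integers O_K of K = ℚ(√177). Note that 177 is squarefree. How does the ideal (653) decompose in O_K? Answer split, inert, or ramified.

177 mod 4 = 1, hence disc K = 177 and O_K = ℤ[(1+√177)/2].
Since gcd(653, 177) = 1 the prime 653 does not ramify.
Euler's criterion: 177^326 mod 653 = 652. Thus (177|653) = -1.
d is a non-residue mod p, hence 653 remains inert in O_K.

inert — (653) stays prime in O_K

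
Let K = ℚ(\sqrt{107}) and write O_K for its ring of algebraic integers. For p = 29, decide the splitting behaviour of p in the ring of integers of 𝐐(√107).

Since 107 ≢ 1 mod 4, the ring of integers is ℤ[√107] with discriminant 4·107 = 428.
29 ∤ 428, so 29 is unramified.
(107/29) = 20^14 mod 29 = 1, giving Legendre symbol 1.
(107/29) = 1, so 29 splits.

split — (29) = 𝔭₁𝔭₂ with 𝔭₁ ≠ 𝔭₂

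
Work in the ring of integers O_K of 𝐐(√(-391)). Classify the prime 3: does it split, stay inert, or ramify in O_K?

inert — (3) stays prime in O_K

Since -391 ≡ 1 mod 4, the ring of integers is ℤ[(1+√-391)/2] with discriminant -391.
Since gcd(3, -391) = 1 the prime 3 does not ramify.
(-391/3) = 2^1 mod 3 = 2, giving Legendre symbol -1.
Legendre symbol -1 ⇒ 3 is inert.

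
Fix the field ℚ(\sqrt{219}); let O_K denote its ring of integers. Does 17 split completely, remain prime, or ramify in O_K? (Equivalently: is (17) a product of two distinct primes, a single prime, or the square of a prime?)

split — (17) = 𝔭₁𝔭₂ with 𝔭₁ ≠ 𝔭₂

219 mod 4 = 3, hence disc K = 4·219 = 876 and O_K = ℤ[√219].
Since gcd(17, 876) = 1 the prime 17 does not ramify.
Compute (219/17) via Euler: 15^((17-1)/2) mod 17 = 1, so (219/17) = 1.
(219/17) = 1, so 17 splits.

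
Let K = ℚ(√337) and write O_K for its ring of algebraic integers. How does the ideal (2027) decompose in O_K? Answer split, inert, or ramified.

2027 remains inert

Since 337 ≡ 1 mod 4, the ring of integers is ℤ[(1+√337)/2] with discriminant 337.
2027 ∤ 337, so 2027 is unramified.
Compute (337/2027) via Euler: 337^((2027-1)/2) mod 2027 = 2026, so (337/2027) = -1.
Legendre symbol -1 ⇒ 2027 is inert.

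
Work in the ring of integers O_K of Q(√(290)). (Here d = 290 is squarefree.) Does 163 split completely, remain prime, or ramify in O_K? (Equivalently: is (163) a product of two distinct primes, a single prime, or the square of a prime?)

290 mod 4 = 2, hence disc K = 4·290 = 1160 and O_K = ℤ[√290].
disc(K) = 1160 is not divisible by 163; 163 is unramified.
Compute (290/163) via Euler: 127^((163-1)/2) mod 163 = 162, so (290/163) = -1.
Legendre symbol -1 ⇒ 163 is inert.

inert — (163) stays prime in O_K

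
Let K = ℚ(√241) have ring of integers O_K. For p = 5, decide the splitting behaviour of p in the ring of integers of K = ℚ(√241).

splits completely

d = 241 ≡ 1 (mod 4), so O_K = ℤ[(1+√241)/2] and disc(K) = d = 241.
Since gcd(5, 241) = 1 the prime 5 does not ramify.
Legendre symbol by Euler's criterion: (241/5) ≡ 241^2 ≡ 1 (mod 5), i.e. (241/5) = 1.
(241/5) = 1, so 5 splits.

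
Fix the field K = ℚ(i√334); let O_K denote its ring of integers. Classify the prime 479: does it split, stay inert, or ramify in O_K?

-334 mod 4 = 2, hence disc K = 4·(-334) = -1336 and O_K = ℤ[√-334].
Since gcd(479, -1336) = 1 the prime 479 does not ramify.
(-334/479) = 145^239 mod 479 = 478, giving Legendre symbol -1.
(-334/479) = -1, so 479 is inert.

479 remains inert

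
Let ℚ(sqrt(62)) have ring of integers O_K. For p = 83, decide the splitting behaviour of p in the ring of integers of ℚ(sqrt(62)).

p is inert

Since 62 ≢ 1 mod 4, the ring of integers is ℤ[√62] with discriminant 4·62 = 248.
disc(K) = 248 is not divisible by 83; 83 is unramified.
Legendre symbol by Euler's criterion: (62/83) ≡ 62^41 ≡ 82 (mod 83), i.e. (62/83) = -1.
(62/83) = -1, so 83 is inert.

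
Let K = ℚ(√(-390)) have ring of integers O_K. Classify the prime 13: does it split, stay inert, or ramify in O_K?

-390 mod 4 = 2, hence disc K = 4·(-390) = -1560 and O_K = ℤ[√-390].
Ramification test: 13 | -1560. The prime 13 ramifies in K.

13 is ramified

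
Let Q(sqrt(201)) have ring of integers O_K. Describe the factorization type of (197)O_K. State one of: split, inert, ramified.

d = 201 ≡ 1 (mod 4), so O_K = ℤ[(1+√201)/2] and disc(K) = d = 201.
disc(K) = 201 is not divisible by 197; 197 is unramified.
Euler's criterion: 201^98 mod 197 = 1. Thus (201|197) = 1.
d is a quadratic residue mod p, hence 197 splits in O_K.

p splits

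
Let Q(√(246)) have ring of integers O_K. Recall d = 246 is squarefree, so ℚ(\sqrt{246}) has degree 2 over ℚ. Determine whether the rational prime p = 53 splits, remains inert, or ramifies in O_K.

Since 246 ≢ 1 mod 4, the ring of integers is ℤ[√246] with discriminant 4·246 = 984.
53 ∤ 984, so 53 is unramified.
Compute (246/53) via Euler: 34^((53-1)/2) mod 53 = 52, so (246/53) = -1.
(246/53) = -1, so 53 is inert.

inert — (53) stays prime in O_K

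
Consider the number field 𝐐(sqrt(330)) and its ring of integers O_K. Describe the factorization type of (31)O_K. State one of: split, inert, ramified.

Since 330 ≢ 1 mod 4, the ring of integers is ℤ[√330] with discriminant 4·330 = 1320.
31 ∤ 1320, so 31 is unramified.
Legendre symbol by Euler's criterion: (330/31) ≡ 330^15 ≡ 1 (mod 31), i.e. (330/31) = 1.
Legendre symbol 1 ⇒ 31 is split.

split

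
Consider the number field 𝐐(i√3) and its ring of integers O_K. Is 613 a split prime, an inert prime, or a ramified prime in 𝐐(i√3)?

Since -3 ≡ 1 mod 4, the ring of integers is ℤ[(1+√-3)/2] with discriminant -3.
disc(K) = -3 is not divisible by 613; 613 is unramified.
(-3/613) = 610^306 mod 613 = 1, giving Legendre symbol 1.
Legendre symbol 1 ⇒ 613 is split.

splits completely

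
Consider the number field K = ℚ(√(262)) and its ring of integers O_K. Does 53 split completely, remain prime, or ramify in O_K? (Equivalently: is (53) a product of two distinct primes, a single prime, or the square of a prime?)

d = 262 ≡ 2 (mod 4), so O_K = ℤ[√262] and disc(K) = 4d = 1048.
53 ∤ 1048, so 53 is unramified.
(262/53) = 50^26 mod 53 = 52, giving Legendre symbol -1.
(262/53) = -1, so 53 is inert.

inert — (53) stays prime in O_K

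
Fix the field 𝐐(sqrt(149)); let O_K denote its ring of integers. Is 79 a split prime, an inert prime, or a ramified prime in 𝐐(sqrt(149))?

d = 149 ≡ 1 (mod 4), so O_K = ℤ[(1+√149)/2] and disc(K) = d = 149.
Since gcd(79, 149) = 1 the prime 79 does not ramify.
Legendre symbol by Euler's criterion: (149/79) ≡ 149^39 ≡ 78 (mod 79), i.e. (149/79) = -1.
Legendre symbol -1 ⇒ 79 is inert.

remains prime (inert)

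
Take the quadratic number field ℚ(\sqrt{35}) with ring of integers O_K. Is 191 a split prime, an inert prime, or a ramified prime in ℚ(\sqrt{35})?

Since 35 ≢ 1 mod 4, the ring of integers is ℤ[√35] with discriminant 4·35 = 140.
disc(K) = 140 is not divisible by 191; 191 is unramified.
Compute (35/191) via Euler: 35^((191-1)/2) mod 191 = 190, so (35/191) = -1.
d is a non-residue mod p, hence 191 remains inert in O_K.

p is inert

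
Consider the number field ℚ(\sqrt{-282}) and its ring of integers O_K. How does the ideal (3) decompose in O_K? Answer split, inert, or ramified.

ramified

Since -282 ≢ 1 mod 4, the ring of integers is ℤ[√-282] with discriminant 4·(-282) = -1128.
3 divides disc(K) = -1128, so 3 ramifies.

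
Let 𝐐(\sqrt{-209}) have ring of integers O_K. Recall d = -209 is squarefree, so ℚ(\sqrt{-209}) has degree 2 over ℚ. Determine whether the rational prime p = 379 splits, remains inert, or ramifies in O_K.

split

d = -209 ≡ 3 (mod 4), so O_K = ℤ[√-209] and disc(K) = 4d = -836.
disc(K) = -836 is not divisible by 379; 379 is unramified.
Euler's criterion: (-209)^189 mod 379 = 1. Thus (-209|379) = 1.
d is a quadratic residue mod p, hence 379 splits in O_K.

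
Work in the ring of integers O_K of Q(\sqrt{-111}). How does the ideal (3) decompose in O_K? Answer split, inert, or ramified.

d = -111 ≡ 1 (mod 4), so O_K = ℤ[(1+√-111)/2] and disc(K) = d = -111.
disc(K) = -111 = 3·(-37), so p = 3 is ramified.

ramified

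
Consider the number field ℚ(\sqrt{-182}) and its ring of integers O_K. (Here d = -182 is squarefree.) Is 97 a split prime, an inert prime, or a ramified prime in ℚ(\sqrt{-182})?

Since -182 ≢ 1 mod 4, the ring of integers is ℤ[√-182] with discriminant 4·(-182) = -728.
Since gcd(97, -728) = 1 the prime 97 does not ramify.
Euler's criterion: (-182)^48 mod 97 = 1. Thus (-182|97) = 1.
Legendre symbol 1 ⇒ 97 is split.

splits completely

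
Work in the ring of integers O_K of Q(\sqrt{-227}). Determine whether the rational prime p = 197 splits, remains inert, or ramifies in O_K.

-227 mod 4 = 1, hence disc K = -227 and O_K = ℤ[(1+√-227)/2].
197 ∤ -227, so 197 is unramified.
Compute (-227/197) via Euler: 167^((197-1)/2) mod 197 = 196, so (-227/197) = -1.
(-227/197) = -1, so 197 is inert.

inert — (197) stays prime in O_K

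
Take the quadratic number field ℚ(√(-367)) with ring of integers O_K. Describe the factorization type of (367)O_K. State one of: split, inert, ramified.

ramified — (367) = 𝔭²

-367 mod 4 = 1, hence disc K = -367 and O_K = ℤ[(1+√-367)/2].
Ramification test: 367 | -367. The prime 367 ramifies in K.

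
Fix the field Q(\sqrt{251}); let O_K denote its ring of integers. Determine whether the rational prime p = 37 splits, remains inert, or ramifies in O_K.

251 mod 4 = 3, hence disc K = 4·251 = 1004 and O_K = ℤ[√251].
Since gcd(37, 1004) = 1 the prime 37 does not ramify.
(251/37) = 29^18 mod 37 = 36, giving Legendre symbol -1.
Legendre symbol -1 ⇒ 37 is inert.

inert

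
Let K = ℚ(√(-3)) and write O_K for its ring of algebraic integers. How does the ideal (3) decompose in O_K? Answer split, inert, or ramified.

d = -3 ≡ 1 (mod 4), so O_K = ℤ[(1+√-3)/2] and disc(K) = d = -3.
disc(K) = -3 = 3·(-1), so p = 3 is ramified.

ramifies in O_K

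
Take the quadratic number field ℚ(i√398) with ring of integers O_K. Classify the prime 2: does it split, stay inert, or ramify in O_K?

p ramifies

Since -398 ≢ 1 mod 4, the ring of integers is ℤ[√-398] with discriminant 4·(-398) = -1592.
2 divides disc(K) = -1592, so 2 ramifies.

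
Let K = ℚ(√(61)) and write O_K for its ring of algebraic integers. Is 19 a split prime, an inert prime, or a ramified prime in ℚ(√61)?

Since 61 ≡ 1 mod 4, the ring of integers is ℤ[(1+√61)/2] with discriminant 61.
disc(K) = 61 is not divisible by 19; 19 is unramified.
Compute (61/19) via Euler: 4^((19-1)/2) mod 19 = 1, so (61/19) = 1.
Legendre symbol 1 ⇒ 19 is split.

19 splits in O_K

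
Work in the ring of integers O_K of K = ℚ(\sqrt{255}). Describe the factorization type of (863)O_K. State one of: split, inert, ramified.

inert

Since 255 ≢ 1 mod 4, the ring of integers is ℤ[√255] with discriminant 4·255 = 1020.
863 ∤ 1020, so 863 is unramified.
Euler's criterion: 255^431 mod 863 = 862. Thus (255|863) = -1.
(255/863) = -1, so 863 is inert.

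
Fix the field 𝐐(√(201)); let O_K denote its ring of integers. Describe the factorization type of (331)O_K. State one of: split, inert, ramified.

remains prime (inert)

201 mod 4 = 1, hence disc K = 201 and O_K = ℤ[(1+√201)/2].
Since gcd(331, 201) = 1 the prime 331 does not ramify.
Compute (201/331) via Euler: 201^((331-1)/2) mod 331 = 330, so (201/331) = -1.
(201/331) = -1, so 331 is inert.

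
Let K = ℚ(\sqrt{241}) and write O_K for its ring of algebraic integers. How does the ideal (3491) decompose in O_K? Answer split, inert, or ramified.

p is inert

d = 241 ≡ 1 (mod 4), so O_K = ℤ[(1+√241)/2] and disc(K) = d = 241.
3491 ∤ 241, so 3491 is unramified.
(241/3491) = 241^1745 mod 3491 = 3490, giving Legendre symbol -1.
d is a non-residue mod p, hence 3491 remains inert in O_K.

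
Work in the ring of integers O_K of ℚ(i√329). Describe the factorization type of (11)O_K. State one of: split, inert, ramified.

splits completely

-329 mod 4 = 3, hence disc K = 4·(-329) = -1316 and O_K = ℤ[√-329].
disc(K) = -1316 is not divisible by 11; 11 is unramified.
Euler's criterion: (-329)^5 mod 11 = 1. Thus (-329|11) = 1.
(-329/11) = 1, so 11 splits.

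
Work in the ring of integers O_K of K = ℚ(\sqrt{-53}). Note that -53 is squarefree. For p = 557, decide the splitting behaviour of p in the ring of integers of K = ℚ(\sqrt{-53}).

Since -53 ≢ 1 mod 4, the ring of integers is ℤ[√-53] with discriminant 4·(-53) = -212.
Since gcd(557, -212) = 1 the prime 557 does not ramify.
Compute (-53/557) via Euler: 504^((557-1)/2) mod 557 = 556, so (-53/557) = -1.
Legendre symbol -1 ⇒ 557 is inert.

p is inert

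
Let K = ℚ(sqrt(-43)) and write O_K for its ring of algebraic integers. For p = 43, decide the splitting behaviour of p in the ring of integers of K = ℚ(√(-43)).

Since -43 ≡ 1 mod 4, the ring of integers is ℤ[(1+√-43)/2] with discriminant -43.
Ramification test: 43 | -43. The prime 43 ramifies in K.

ramified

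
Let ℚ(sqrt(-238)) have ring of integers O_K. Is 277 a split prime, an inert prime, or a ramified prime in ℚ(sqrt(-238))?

p splits

-238 mod 4 = 2, hence disc K = 4·(-238) = -952 and O_K = ℤ[√-238].
Since gcd(277, -952) = 1 the prime 277 does not ramify.
Euler's criterion: (-238)^138 mod 277 = 1. Thus (-238|277) = 1.
Legendre symbol 1 ⇒ 277 is split.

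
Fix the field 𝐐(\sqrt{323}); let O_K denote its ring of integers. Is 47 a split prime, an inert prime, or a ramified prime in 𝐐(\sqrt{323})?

323 mod 4 = 3, hence disc K = 4·323 = 1292 and O_K = ℤ[√323].
47 ∤ 1292, so 47 is unramified.
Compute (323/47) via Euler: 41^((47-1)/2) mod 47 = 46, so (323/47) = -1.
d is a non-residue mod p, hence 47 remains inert in O_K.

inert — (47) stays prime in O_K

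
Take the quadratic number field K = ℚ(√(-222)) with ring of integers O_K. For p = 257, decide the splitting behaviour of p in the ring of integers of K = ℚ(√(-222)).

d = -222 ≡ 2 (mod 4), so O_K = ℤ[√-222] and disc(K) = 4d = -888.
disc(K) = -888 is not divisible by 257; 257 is unramified.
Compute (-222/257) via Euler: 35^((257-1)/2) mod 257 = 1, so (-222/257) = 1.
d is a quadratic residue mod p, hence 257 splits in O_K.

splits completely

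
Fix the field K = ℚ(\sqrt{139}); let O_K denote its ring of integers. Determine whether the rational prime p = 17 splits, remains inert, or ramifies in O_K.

d = 139 ≡ 3 (mod 4), so O_K = ℤ[√139] and disc(K) = 4d = 556.
Since gcd(17, 556) = 1 the prime 17 does not ramify.
Euler's criterion: 139^8 mod 17 = 16. Thus (139|17) = -1.
(139/17) = -1, so 17 is inert.

inert — (17) stays prime in O_K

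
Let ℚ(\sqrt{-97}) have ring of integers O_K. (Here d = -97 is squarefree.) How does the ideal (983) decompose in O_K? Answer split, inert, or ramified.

Since -97 ≢ 1 mod 4, the ring of integers is ℤ[√-97] with discriminant 4·(-97) = -388.
disc(K) = -388 is not divisible by 983; 983 is unramified.
Compute (-97/983) via Euler: 886^((983-1)/2) mod 983 = 1, so (-97/983) = 1.
d is a quadratic residue mod p, hence 983 splits in O_K.

split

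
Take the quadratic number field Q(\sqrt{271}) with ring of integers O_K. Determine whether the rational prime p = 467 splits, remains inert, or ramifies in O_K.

Since 271 ≢ 1 mod 4, the ring of integers is ℤ[√271] with discriminant 4·271 = 1084.
disc(K) = 1084 is not divisible by 467; 467 is unramified.
Euler's criterion: 271^233 mod 467 = 466. Thus (271|467) = -1.
d is a non-residue mod p, hence 467 remains inert in O_K.

p is inert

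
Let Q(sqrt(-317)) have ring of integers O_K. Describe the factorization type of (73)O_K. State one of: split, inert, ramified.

-317 mod 4 = 3, hence disc K = 4·(-317) = -1268 and O_K = ℤ[√-317].
73 ∤ -1268, so 73 is unramified.
Compute (-317/73) via Euler: 48^((73-1)/2) mod 73 = 1, so (-317/73) = 1.
Legendre symbol 1 ⇒ 73 is split.

split — (73) = 𝔭₁𝔭₂ with 𝔭₁ ≠ 𝔭₂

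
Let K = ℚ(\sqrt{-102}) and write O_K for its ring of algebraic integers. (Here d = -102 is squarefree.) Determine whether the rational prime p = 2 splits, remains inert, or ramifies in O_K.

Since -102 ≢ 1 mod 4, the ring of integers is ℤ[√-102] with discriminant 4·(-102) = -408.
Ramification test: 2 | -408. The prime 2 ramifies in K.

ramifies in O_K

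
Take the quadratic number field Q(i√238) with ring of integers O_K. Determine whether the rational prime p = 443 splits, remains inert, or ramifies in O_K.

Since -238 ≢ 1 mod 4, the ring of integers is ℤ[√-238] with discriminant 4·(-238) = -952.
443 ∤ -952, so 443 is unramified.
Euler's criterion: (-238)^221 mod 443 = 442. Thus (-238|443) = -1.
(-238/443) = -1, so 443 is inert.

inert — (443) stays prime in O_K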